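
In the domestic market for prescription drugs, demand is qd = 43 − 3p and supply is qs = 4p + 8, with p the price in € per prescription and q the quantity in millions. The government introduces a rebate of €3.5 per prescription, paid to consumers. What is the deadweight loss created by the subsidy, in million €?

Deadweight loss = €10.5 million.

Without the subsidy, 43 − 3p = 4p + 8 gives 7p = 35, so p* = €5 and q* = 28.
With a per-unit subsidy paid to consumers, each effectively pays p − 3.5, so demand becomes qd = 43 − 3(p − 3.5).
New equilibrium: consumers pay €3, producers receive €6.5, q = 34. (Wedge: pb − ps = −3.5.)
Quantity rises by |ΔQ| = |28 − 34| = 6.
DWL = ½ · t · |ΔQ| = ½ · 3.5 · 6 = €10.5.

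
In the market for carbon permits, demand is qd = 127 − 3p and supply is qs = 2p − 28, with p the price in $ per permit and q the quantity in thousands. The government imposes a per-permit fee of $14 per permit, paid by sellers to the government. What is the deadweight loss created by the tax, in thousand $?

Before the tax: set 127 − 3p = 2p − 28 → p* = $31, q* = 34.
With the tax collected from sellers, supply shifts: qs = 2(p − 14) − 28.
New equilibrium: consumers pay $36.6, sellers receive $22.6, q = 17.2. (Wedge: pb − ps = 14.)
Quantity falls by |ΔQ| = |34 − 17.2| = 16.8.
DWL = ½ · t · |ΔQ| = ½ · 14 · 16.8 = $117.6.

Deadweight loss = $117.6 thousand.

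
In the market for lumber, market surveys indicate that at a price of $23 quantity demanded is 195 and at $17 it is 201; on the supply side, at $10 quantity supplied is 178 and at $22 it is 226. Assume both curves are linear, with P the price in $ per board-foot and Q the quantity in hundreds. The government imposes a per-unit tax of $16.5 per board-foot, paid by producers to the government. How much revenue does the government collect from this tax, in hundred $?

Tax revenue = $3115.2 hundred.

Demand slope: (201 − 195)/(17 − 23) = -1, so Qd = 218 − P.
Supply slope: (226 − 178)/(22 − 10) = 4, so Qs = 4P + 138.
Without the tax, 218 − P = 4P + 138 gives 5P = 80, so P* = $16 and Q* = 202.
With the tax collected from producers, supply shifts: Qs = 4(P − 16.5) + 138.
New equilibrium: buyers pay $29.2, producers receive $12.7, Q = 188.8. (Wedge: Pb − Ps = 16.5.)
Revenue = t · Q = 16.5 · 188.8 = $3115.2.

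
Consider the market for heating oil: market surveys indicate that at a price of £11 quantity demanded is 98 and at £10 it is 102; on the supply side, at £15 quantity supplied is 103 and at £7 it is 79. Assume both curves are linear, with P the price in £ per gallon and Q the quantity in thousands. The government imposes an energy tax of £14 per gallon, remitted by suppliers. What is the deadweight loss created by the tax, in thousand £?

Demand slope: (102 − 98)/(10 − 11) = -4, so Qd = 142 − 4P.
Supply slope: (79 − 103)/(7 − 15) = 3, so Qs = 3P + 58.
Before the tax: set 142 − 4P = 3P + 58 → P* = £12, Q* = 94.
With the tax collected from suppliers, supply shifts: Qs = 3(P − 14) + 58.
Solving gives Q = 70 with buyers paying £18 and suppliers receiving £4 (the £14 wedge).
Quantity falls by |ΔQ| = |94 − 70| = 24.
DWL = ½ · t · |ΔQ| = ½ · 14 · 24 = £168.

Deadweight loss = £168 thousand.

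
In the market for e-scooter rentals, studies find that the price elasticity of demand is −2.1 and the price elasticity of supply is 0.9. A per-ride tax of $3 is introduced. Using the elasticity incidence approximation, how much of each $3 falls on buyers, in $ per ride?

Incidence ratio: buyers' share ≈ εs / (εs + |εd|) = 0.9 / (0.9 + 2.1) = 0.3.
So buyers bear ≈ 0.3 × $3 = $0.9; producers bear $2.1.

Buyers bear ≈ $0.9 per ride.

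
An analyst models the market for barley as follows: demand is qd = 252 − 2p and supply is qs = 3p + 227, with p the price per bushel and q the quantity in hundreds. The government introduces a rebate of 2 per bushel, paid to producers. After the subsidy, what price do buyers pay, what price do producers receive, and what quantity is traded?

Without the subsidy, 252 − 2p = 3p + 227 gives 5p = 25, so p* = 5 and q* = 242.
With a per-unit subsidy paid to producers, each receives p + 2 per unit sold, so supply becomes qs = 3(p + 2) + 227.
Solving gives q = 244.4 with buyers paying 3.8 and producers receiving 5.8 (the 2 wedge).

Buyers pay 3.8; producers receive 5.8; quantity = 244.4.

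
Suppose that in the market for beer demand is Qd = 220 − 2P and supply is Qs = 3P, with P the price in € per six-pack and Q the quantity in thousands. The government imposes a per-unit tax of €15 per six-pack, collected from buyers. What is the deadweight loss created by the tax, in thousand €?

Before the tax: set 220 − 2P = 3P → P* = €44, Q* = 132.
With the tax collected from buyers, demand (in seller-price terms) shifts: Qd = 220 − 2(P + 15).
New equilibrium: buyers pay €53, producers receive €38, Q = 114. (Wedge: Pb − Ps = 15.)
Quantity falls by |ΔQ| = |132 − 114| = 18.
DWL = ½ · t · |ΔQ| = ½ · 15 · 18 = €135.

Deadweight loss = €135 thousand.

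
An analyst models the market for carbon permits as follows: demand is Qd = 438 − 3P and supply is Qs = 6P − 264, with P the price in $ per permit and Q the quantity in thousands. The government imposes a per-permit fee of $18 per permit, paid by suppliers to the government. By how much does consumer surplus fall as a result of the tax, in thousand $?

Consumer surplus falls by $2232 thousand.

Before the tax: set 438 − 3P = 6P − 264 → P* = $78, Q* = 204.
With the tax collected from suppliers, supply shifts: Qs = 6(P − 18) − 264.
New equilibrium: buyers pay $90, suppliers receive $72, Q = 168. (Wedge: Pb − Ps = 18.)
ΔCS is the trapezoid between Q = 168 and Q = 204 of height $12: ½ · (204 + 168) · 12 = $2232.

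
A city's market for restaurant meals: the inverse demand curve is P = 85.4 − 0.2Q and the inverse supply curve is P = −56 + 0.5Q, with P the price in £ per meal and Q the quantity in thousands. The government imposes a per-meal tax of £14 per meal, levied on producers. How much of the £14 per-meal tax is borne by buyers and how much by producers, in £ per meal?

Inverting to Q(P) form: Qd = 427 − 5P; Qs = 2P + 112.
Before the tax: set 427 − 5P = 2P + 112 → P* = £45, Q* = 202.
With the tax collected from producers, supply shifts: Qs = 2(P − 14) + 112.
New equilibrium: buyers pay £49, producers receive £35, Q = 182. (Wedge: Pb − Ps = 14.)
Burden on buyers: £4; on producers: £10. (They sum to £14.)
The less price-elastic side of the market bears the larger share of a per-unit tax.

Buyers bear £4 per meal; producers bear £10 per meal.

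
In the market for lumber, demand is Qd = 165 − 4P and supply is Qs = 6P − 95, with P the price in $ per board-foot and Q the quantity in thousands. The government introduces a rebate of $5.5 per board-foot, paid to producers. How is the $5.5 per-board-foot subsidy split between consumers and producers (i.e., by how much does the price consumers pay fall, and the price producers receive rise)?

Without the subsidy, 165 − 4P = 6P − 95 gives 10P = 260, so P* = $26 and Q* = 61.
With a per-unit subsidy paid to producers, each receives P + 5.5 per unit sold, so supply becomes Qs = 6(P + 5.5) − 95.
New equilibrium: consumers pay $22.7, producers receive $28.2, Q = 74.2. (Wedge: Pb − Ps = −5.5.)
Gain to consumers: $3.3; to producers: $2.2. (They sum to $5.5.)

Consumers gain $3.3 per board-foot; producers gain $2.2 per board-foot.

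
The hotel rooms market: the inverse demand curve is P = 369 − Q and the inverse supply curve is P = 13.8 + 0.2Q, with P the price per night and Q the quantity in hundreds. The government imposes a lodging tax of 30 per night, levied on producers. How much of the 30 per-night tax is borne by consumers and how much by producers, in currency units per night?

Consumers bear 25 per night; producers bear 5 per night.

Rewrite in direct form: Qd = 369 − P and Qs = 5P − 69.
Without the tax, 369 − P = 5P − 69 gives 6P = 438, so P* = 73 and Q* = 296.
With the tax collected from producers, supply shifts: Qs = 5(P − 30) − 69.
New equilibrium: consumers pay 98, producers receive 68, Q = 271. (Wedge: Pb − Ps = 30.)
Burden on consumers: 25; on producers: 5. (They sum to 30.)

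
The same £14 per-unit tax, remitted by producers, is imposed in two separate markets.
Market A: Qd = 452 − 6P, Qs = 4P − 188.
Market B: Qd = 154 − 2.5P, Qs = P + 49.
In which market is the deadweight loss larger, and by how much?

Market A, by £165.2.

Market A: pre-tax P* = £64, Q* = 68; post-tax Q = 34.4; deadweight loss = £235.2.
Market B: pre-tax P* = £30, Q* = 79; post-tax Q = 69; deadweight loss = £70.
Difference: £235.2 vs £70 → market A is larger by £165.2.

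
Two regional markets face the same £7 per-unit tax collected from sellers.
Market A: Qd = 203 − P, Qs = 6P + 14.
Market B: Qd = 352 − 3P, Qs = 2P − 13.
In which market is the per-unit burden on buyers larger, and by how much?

Market A: pre-tax P* = £27, Q* = 176; post-tax Q = 170; per-unit burden on buyers = £6.
Market B: pre-tax P* = £73, Q* = 133; post-tax Q = 124.6; per-unit burden on buyers = £2.8.
Difference: £6 vs £2.8 → market A is larger by £3.2.

Market A, by £3.2.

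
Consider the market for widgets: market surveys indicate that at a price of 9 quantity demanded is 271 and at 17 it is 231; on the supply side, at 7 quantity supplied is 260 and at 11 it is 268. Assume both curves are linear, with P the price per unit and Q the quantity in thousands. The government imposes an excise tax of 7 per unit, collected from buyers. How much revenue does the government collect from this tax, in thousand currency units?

Tax revenue = 1792 thousand.

Demand slope: (231 − 271)/(17 − 9) = -5, so Qd = 316 − 5P.
Supply slope: (268 − 260)/(11 − 7) = 2, so Qs = 2P + 246.
Before the tax: set 316 − 5P = 2P + 246 → P* = 10, Q* = 266.
With the tax collected from buyers, demand (in seller-price terms) shifts: Qd = 316 − 5(P + 7).
Solving gives Q = 256 with buyers paying 12 and producers receiving 5 (the 7 wedge).
Revenue = t · Q = 7 · 256 = 1792.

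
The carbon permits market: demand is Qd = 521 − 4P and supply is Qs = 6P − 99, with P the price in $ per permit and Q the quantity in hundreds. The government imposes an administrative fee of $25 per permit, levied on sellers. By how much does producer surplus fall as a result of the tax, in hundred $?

Before the tax: set 521 − 4P = 6P − 99 → P* = $62, Q* = 273.
With the tax collected from sellers, supply shifts: Qs = 6(P − 25) − 99.
New equilibrium: consumers pay $77, sellers receive $52, Q = 213. (Wedge: Pb − Ps = 25.)
ΔPS is the trapezoid between Q = 213 and Q = 273 of height $10: ½ · (273 + 213) · 10 = $2430.

Producer surplus falls by $2430 hundred.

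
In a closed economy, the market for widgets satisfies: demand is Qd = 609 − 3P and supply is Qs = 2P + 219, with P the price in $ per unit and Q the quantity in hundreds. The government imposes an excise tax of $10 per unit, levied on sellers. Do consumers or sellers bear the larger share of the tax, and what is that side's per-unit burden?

Sellers bear the larger share: $6 per unit.

Without the tax, 609 − 3P = 2P + 219 gives 5P = 390, so P* = $78 and Q* = 375.
With the tax collected from sellers, supply shifts: Qs = 2(P − 10) + 219.
New equilibrium: consumers pay $82, sellers receive $72, Q = 363. (Wedge: Pb − Ps = 10.)
Per-unit burden: consumers $4, sellers $6.
Sellers take the larger share because supply is less price-elastic here (demand slope 3 vs supply slope 2).
The less price-elastic side of the market bears the larger share of a per-unit tax.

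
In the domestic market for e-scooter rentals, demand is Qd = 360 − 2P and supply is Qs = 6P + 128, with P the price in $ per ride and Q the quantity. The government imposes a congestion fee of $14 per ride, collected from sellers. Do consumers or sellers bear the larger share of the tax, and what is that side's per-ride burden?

Before the tax: set 360 − 2P = 6P + 128 → P* = $29, Q* = 302.
With the tax collected from sellers, supply shifts: Qs = 6(P − 14) + 128.
New equilibrium: consumers pay $39.5, sellers receive $25.5, Q = 281. (Wedge: Pb − Ps = 14.)
Per-ride burden: consumers $10.5, sellers $3.5.
Consumers take the larger share because demand is less price-elastic here (demand slope 2 vs supply slope 6).

Consumers bear the larger share: $10.5 per ride.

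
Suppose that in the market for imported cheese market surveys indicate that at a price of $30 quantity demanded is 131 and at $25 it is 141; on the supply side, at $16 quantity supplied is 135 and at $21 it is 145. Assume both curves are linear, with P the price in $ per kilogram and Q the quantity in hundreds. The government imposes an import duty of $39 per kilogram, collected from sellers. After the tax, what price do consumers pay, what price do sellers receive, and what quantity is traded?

Consumers pay $41.5; sellers receive $2.5; quantity = 108.

Demand slope: (141 − 131)/(25 − 30) = -2, so Qd = 191 − 2P.
Supply slope: (145 − 135)/(21 − 16) = 2, so Qs = 2P + 103.
Without the tax, 191 − 2P = 2P + 103 gives 4P = 88, so P* = $22 and Q* = 147.
With the tax collected from sellers, supply shifts: Qs = 2(P − 39) + 103.
Solving gives Q = 108 with consumers paying $41.5 and sellers receiving $2.5 (the $39 wedge).
The less price-elastic side of the market bears the larger share of a per-unit tax.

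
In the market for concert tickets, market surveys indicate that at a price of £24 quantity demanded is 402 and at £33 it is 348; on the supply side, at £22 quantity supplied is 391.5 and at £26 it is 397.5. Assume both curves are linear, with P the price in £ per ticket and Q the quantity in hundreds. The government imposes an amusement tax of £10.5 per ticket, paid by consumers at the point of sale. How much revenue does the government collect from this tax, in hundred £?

Demand slope: (348 − 402)/(33 − 24) = -6, so Qd = 546 − 6P.
Supply slope: (397.5 − 391.5)/(26 − 22) = 1.5, so Qs = 1.5P + 358.5.
Without the tax, 546 − 6P = 1.5P + 358.5 gives 7.5P = 187.5, so P* = £25 and Q* = 396.
With the tax collected from consumers, demand (in seller-price terms) shifts: Qd = 546 − 6(P + 10.5).
Solving gives Q = 383.4 with consumers paying £27.1 and sellers receiving £16.6 (the £10.5 wedge).
Revenue = t · Q = 10.5 · 383.4 = £4025.7.

Tax revenue = £4025.7 hundred.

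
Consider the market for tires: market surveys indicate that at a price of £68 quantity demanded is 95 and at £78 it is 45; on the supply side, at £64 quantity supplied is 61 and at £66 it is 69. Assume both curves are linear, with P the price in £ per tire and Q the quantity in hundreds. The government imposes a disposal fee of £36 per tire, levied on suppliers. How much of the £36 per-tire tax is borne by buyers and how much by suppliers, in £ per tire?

Buyers bear £16 per tire; suppliers bear £20 per tire.

Demand slope: (45 − 95)/(78 − 68) = -5, so Qd = 435 − 5P.
Supply slope: (69 − 61)/(66 − 64) = 4, so Qs = 4P − 195.
Before the tax: set 435 − 5P = 4P − 195 → P* = £70, Q* = 85.
With the tax collected from suppliers, supply shifts: Qs = 4(P − 36) − 195.
New equilibrium: buyers pay £86, suppliers receive £50, Q = 5. (Wedge: Pb − Ps = 36.)
Burden on buyers: £16; on suppliers: £20. (They sum to £36.)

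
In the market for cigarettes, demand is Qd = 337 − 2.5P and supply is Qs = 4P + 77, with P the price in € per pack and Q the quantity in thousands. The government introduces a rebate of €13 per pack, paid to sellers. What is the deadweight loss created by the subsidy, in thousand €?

Deadweight loss = €130 thousand.

Without the subsidy, 337 − 2.5P = 4P + 77 gives 6.5P = 260, so P* = €40 and Q* = 237.
With a per-unit subsidy paid to sellers, each receives P + 13 per unit sold, so supply becomes Qs = 4(P + 13) + 77.
New equilibrium: consumers pay €32, sellers receive €45, Q = 257. (Wedge: Pb − Ps = −13.)
Quantity rises by |ΔQ| = |237 − 257| = 20.
DWL = ½ · t · |ΔQ| = ½ · 13 · 20 = €130.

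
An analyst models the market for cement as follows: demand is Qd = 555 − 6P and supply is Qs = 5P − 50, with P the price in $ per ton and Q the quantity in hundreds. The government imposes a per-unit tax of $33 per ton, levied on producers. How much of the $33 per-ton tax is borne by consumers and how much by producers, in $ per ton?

Without the tax, 555 − 6P = 5P − 50 gives 11P = 605, so P* = $55 and Q* = 225.
With the tax collected from producers, supply shifts: Qs = 5(P − 33) − 50.
Solving gives Q = 135 with consumers paying $70 and producers receiving $37 (the $33 wedge).
Burden on consumers: $15; on producers: $18. (They sum to $33.)

Consumers bear $15 per ton; producers bear $18 per ton.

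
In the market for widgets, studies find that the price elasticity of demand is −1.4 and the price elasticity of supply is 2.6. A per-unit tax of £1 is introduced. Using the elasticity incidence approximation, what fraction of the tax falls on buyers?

Incidence ratio: buyers' share ≈ εs / (εs + |εd|) = 2.6 / (2.6 + 1.4) = 0.65.
Supply is the more elastic side, so buyers bear the larger share.

Buyers' share ≈ 0.65.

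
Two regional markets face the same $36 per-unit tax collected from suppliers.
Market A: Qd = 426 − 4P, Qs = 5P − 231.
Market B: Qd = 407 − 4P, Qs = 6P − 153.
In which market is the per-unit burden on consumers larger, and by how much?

Market A: pre-tax P* = $73, Q* = 134; post-tax Q = 54; per-unit burden on consumers = $20.
Market B: pre-tax P* = $56, Q* = 183; post-tax Q = 96.6; per-unit burden on consumers = $21.6.
Difference: $20 vs $21.6 → market B is larger by $1.6.

Market B, by $1.6.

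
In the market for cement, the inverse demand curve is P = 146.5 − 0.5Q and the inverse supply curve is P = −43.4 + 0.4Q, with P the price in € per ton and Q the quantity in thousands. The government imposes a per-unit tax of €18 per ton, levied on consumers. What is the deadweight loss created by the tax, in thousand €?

Deadweight loss = €180 thousand.

Inverting to Q(P) form: Qd = 293 − 2P; Qs = 2.5P + 108.5.
Without the tax, 293 − 2P = 2.5P + 108.5 gives 4.5P = 184.5, so P* = €41 and Q* = 211.
With the tax collected from consumers, demand (in seller-price terms) shifts: Qd = 293 − 2(P + 18).
New equilibrium: consumers pay €51, sellers receive €33, Q = 191. (Wedge: Pb − Ps = 18.)
Quantity falls by |ΔQ| = |211 − 191| = 20.
DWL = ½ · t · |ΔQ| = ½ · 18 · 20 = €180.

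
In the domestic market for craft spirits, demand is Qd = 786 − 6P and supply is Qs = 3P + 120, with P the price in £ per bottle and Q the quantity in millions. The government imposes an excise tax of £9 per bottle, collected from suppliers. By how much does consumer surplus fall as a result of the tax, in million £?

Consumer surplus falls by £999 million.

Before the tax: set 786 − 6P = 3P + 120 → P* = £74, Q* = 342.
With the tax collected from suppliers, supply shifts: Qs = 3(P − 9) + 120.
New equilibrium: consumers pay £77, suppliers receive £68, Q = 324. (Wedge: Pb − Ps = 9.)
ΔCS is the trapezoid between Q = 324 and Q = 342 of height £3: ½ · (342 + 324) · 3 = £999.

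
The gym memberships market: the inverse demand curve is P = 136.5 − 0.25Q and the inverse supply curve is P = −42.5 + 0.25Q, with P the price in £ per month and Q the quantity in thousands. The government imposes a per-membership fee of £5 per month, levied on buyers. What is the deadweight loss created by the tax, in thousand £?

Deadweight loss = £25 thousand.

Rewrite in direct form: Qd = 546 − 4P and Qs = 4P + 170.
Without the tax, 546 − 4P = 4P + 170 gives 8P = 376, so P* = £47 and Q* = 358.
With the tax collected from buyers, demand (in seller-price terms) shifts: Qd = 546 − 4(P + 5).
New equilibrium: buyers pay £49.5, suppliers receive £44.5, Q = 348. (Wedge: Pb − Ps = 5.)
Quantity falls by |ΔQ| = |358 − 348| = 10.
DWL = ½ · t · |ΔQ| = ½ · 5 · 10 = £25.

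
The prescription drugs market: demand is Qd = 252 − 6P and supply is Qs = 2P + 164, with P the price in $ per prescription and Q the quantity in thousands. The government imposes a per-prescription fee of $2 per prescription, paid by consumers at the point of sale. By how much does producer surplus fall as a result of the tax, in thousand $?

Producer surplus falls by $276.75 thousand.

Without the tax, 252 − 6P = 2P + 164 gives 8P = 88, so P* = $11 and Q* = 186.
With the tax collected from consumers, demand (in seller-price terms) shifts: Qd = 252 − 6(P + 2).
New equilibrium: consumers pay $11.5, producers receive $9.5, Q = 183. (Wedge: Pb − Ps = 2.)
ΔPS is the trapezoid between Q = 183 and Q = 186 of height $1.5: ½ · (186 + 183) · 1.5 = $276.75.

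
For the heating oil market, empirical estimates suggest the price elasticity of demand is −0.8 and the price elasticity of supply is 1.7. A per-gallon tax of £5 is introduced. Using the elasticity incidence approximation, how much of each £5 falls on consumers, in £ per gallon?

Consumers bear ≈ £3.4 per gallon.

Incidence ratio: consumers' share ≈ εs / (εs + |εd|) = 1.7 / (1.7 + 0.8) = 0.68.
So consumers bear ≈ 0.68 × £5 = £3.4; sellers bear £1.6.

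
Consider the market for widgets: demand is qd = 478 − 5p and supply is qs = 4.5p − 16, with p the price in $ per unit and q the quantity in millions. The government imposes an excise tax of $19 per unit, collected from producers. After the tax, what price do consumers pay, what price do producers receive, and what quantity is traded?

Consumers pay $61; producers receive $42; quantity = 173.

Before the tax: set 478 − 5p = 4.5p − 16 → p* = $52, q* = 218.
With the tax collected from producers, supply shifts: qs = 4.5(p − 19) − 16.
Solving gives q = 173 with consumers paying $61 and producers receiving $42 (the $19 wedge).
The less price-elastic side of the market bears the larger share of a per-unit tax.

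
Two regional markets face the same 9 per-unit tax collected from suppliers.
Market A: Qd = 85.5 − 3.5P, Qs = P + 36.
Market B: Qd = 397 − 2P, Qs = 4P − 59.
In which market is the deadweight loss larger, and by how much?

Market B, by 22.5.

Market A: pre-tax P* = 11, Q* = 47; post-tax Q = 40; deadweight loss = 31.5.
Market B: pre-tax P* = 76, Q* = 245; post-tax Q = 233; deadweight loss = 54.
Difference: 31.5 vs 54 → market B is larger by 22.5.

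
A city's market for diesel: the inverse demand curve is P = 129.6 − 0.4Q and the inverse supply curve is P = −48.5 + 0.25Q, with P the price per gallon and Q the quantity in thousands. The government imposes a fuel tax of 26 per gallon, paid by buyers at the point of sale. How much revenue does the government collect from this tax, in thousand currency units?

Inverting to Q(P) form: Qd = 324 − 2.5P; Qs = 4P + 194.
Before the tax: set 324 − 2.5P = 4P + 194 → P* = 20, Q* = 274.
With the tax collected from buyers, demand (in seller-price terms) shifts: Qd = 324 − 2.5(P + 26).
New equilibrium: buyers pay 36, sellers receive 10, Q = 234. (Wedge: Pb − Ps = 26.)
Revenue = t · Q = 26 · 234 = 6084.

Tax revenue = 6084 thousand.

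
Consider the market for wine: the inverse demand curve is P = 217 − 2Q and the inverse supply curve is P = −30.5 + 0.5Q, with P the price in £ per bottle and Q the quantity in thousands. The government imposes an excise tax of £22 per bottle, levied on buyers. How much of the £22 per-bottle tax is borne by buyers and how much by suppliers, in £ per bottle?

Inverting to Q(P) form: Qd = 108.5 − 0.5P; Qs = 2P + 61.
Without the tax, 108.5 − 0.5P = 2P + 61 gives 2.5P = 47.5, so P* = £19 and Q* = 99.
With the tax collected from buyers, demand (in seller-price terms) shifts: Qd = 108.5 − 0.5(P + 22).
Solving gives Q = 90.2 with buyers paying £36.6 and suppliers receiving £14.6 (the £22 wedge).
Burden on buyers: £17.6; on suppliers: £4.4. (They sum to £22.)
The less price-elastic side of the market bears the larger share of a per-unit tax.

Buyers bear £17.6 per bottle; suppliers bear £4.4 per bottle.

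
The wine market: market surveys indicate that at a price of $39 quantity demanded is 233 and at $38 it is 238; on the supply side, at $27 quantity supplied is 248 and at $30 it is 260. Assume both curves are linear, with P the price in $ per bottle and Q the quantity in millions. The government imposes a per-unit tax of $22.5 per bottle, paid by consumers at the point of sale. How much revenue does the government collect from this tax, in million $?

Demand slope: (238 − 233)/(38 − 39) = -5, so Qd = 428 − 5P.
Supply slope: (260 − 248)/(30 − 27) = 4, so Qs = 4P + 140.
Before the tax: set 428 − 5P = 4P + 140 → P* = $32, Q* = 268.
With the tax collected from consumers, demand (in seller-price terms) shifts: Qd = 428 − 5(P + 22.5).
Solving gives Q = 218 with consumers paying $42 and sellers receiving $19.5 (the $22.5 wedge).
Revenue = t · Q = 22.5 · 218 = $4905.

Tax revenue = $4905 million.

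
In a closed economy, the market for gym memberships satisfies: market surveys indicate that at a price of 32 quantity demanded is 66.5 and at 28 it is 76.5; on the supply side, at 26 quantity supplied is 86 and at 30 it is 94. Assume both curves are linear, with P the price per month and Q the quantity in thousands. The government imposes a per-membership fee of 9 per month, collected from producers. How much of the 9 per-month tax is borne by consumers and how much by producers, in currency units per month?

Consumers bear 4 per month; producers bear 5 per month.

Demand slope: (76.5 − 66.5)/(28 − 32) = -2.5, so Qd = 146.5 − 2.5P.
Supply slope: (94 − 86)/(30 − 26) = 2, so Qs = 2P + 34.
Without the tax, 146.5 − 2.5P = 2P + 34 gives 4.5P = 112.5, so P* = 25 and Q* = 84.
With the tax collected from producers, supply shifts: Qs = 2(P − 9) + 34.
New equilibrium: consumers pay 29, producers receive 20, Q = 74. (Wedge: Pb − Ps = 9.)
Burden on consumers: 4; on producers: 5. (They sum to 9.)
The less price-elastic side of the market bears the larger share of a per-unit tax.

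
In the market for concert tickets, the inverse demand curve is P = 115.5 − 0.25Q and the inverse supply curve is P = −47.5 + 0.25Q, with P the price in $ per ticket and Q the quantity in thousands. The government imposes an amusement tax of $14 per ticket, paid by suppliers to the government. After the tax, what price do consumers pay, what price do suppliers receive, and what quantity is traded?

Inverting to Q(P) form: Qd = 462 − 4P; Qs = 4P + 190.
Without the tax, 462 − 4P = 4P + 190 gives 8P = 272, so P* = $34 and Q* = 326.
With the tax collected from suppliers, supply shifts: Qs = 4(P − 14) + 190.
New equilibrium: consumers pay $41, suppliers receive $27, Q = 298. (Wedge: Pb − Ps = 14.)
The less price-elastic side of the market bears the larger share of a per-unit tax.

Consumers pay $41; suppliers receive $27; quantity = 298.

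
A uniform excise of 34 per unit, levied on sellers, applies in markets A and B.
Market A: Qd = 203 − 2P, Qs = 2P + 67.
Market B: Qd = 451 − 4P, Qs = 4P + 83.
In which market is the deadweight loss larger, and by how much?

Market B, by 578.

Market A: pre-tax P* = 34, Q* = 135; post-tax Q = 101; deadweight loss = 578.
Market B: pre-tax P* = 46, Q* = 267; post-tax Q = 199; deadweight loss = 1156.
Difference: 578 vs 1156 → market B is larger by 578.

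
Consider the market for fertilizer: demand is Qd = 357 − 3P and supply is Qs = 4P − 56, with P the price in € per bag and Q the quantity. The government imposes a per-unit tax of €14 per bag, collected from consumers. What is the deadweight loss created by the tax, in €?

Deadweight loss = €168.

Without the tax, 357 − 3P = 4P − 56 gives 7P = 413, so P* = €59 and Q* = 180.
With the tax collected from consumers, demand (in seller-price terms) shifts: Qd = 357 − 3(P + 14).
Solving gives Q = 156 with consumers paying €67 and sellers receiving €53 (the €14 wedge).
Quantity falls by |ΔQ| = |180 − 156| = 24.
DWL = ½ · t · |ΔQ| = ½ · 14 · 24 = €168.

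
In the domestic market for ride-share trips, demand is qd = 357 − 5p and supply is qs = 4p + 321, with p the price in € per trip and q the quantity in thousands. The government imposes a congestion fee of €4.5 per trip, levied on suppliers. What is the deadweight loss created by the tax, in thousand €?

Before the tax: set 357 − 5p = 4p + 321 → p* = €4, q* = 337.
With the tax collected from suppliers, supply shifts: qs = 4(p − 4.5) + 321.
New equilibrium: consumers pay €6, suppliers receive €1.5, q = 327. (Wedge: pb − ps = 4.5.)
Quantity falls by |ΔQ| = |337 − 327| = 10.
DWL = ½ · t · |ΔQ| = ½ · 4.5 · 10 = €22.5.

Deadweight loss = €22.5 thousand.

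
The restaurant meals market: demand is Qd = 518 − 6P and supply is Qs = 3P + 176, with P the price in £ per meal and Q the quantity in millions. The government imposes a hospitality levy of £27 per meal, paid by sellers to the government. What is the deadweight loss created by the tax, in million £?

Before the tax: set 518 − 6P = 3P + 176 → P* = £38, Q* = 290.
With the tax collected from sellers, supply shifts: Qs = 3(P − 27) + 176.
Solving gives Q = 236 with consumers paying £47 and sellers receiving £20 (the £27 wedge).
Quantity falls by |ΔQ| = |290 − 236| = 54.
DWL = ½ · t · |ΔQ| = ½ · 27 · 54 = £729.

Deadweight loss = £729 million.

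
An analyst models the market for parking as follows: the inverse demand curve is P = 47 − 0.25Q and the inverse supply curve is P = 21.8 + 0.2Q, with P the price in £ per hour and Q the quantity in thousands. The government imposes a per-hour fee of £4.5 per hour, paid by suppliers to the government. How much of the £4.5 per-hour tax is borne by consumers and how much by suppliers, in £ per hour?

Rewrite in direct form: Qd = 188 − 4P and Qs = 5P − 109.
Before the tax: set 188 − 4P = 5P − 109 → P* = £33, Q* = 56.
With the tax collected from suppliers, supply shifts: Qs = 5(P − 4.5) − 109.
New equilibrium: consumers pay £35.5, suppliers receive £31, Q = 46. (Wedge: Pb − Ps = 4.5.)
Burden on consumers: £2.5; on suppliers: £2. (They sum to £4.5.)

Consumers bear £2.5 per hour; suppliers bear £2 per hour.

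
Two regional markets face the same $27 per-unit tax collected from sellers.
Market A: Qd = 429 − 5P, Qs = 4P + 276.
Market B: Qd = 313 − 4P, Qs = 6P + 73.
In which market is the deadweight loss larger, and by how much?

Market B, by $64.8.

Market A: pre-tax P* = $17, Q* = 344; post-tax Q = 284; deadweight loss = $810.
Market B: pre-tax P* = $24, Q* = 217; post-tax Q = 152.2; deadweight loss = $874.8.
Difference: $810 vs $874.8 → market B is larger by $64.8.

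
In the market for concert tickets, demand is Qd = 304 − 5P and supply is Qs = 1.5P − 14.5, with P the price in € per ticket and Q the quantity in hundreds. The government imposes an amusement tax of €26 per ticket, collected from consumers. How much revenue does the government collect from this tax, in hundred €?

Before the tax: set 304 − 5P = 1.5P − 14.5 → P* = €49, Q* = 59.
With the tax collected from consumers, demand (in seller-price terms) shifts: Qd = 304 − 5(P + 26).
Solving gives Q = 29 with consumers paying €55 and producers receiving €29 (the €26 wedge).
Revenue = t · Q = 26 · 29 = €754.

Tax revenue = €754 hundred.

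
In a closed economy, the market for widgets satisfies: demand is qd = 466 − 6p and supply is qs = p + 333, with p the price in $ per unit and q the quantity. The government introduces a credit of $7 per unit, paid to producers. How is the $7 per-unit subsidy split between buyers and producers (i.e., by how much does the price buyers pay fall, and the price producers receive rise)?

Without the subsidy, 466 − 6p = p + 333 gives 7p = 133, so p* = $19 and q* = 352.
With a per-unit subsidy paid to producers, each receives p + 7 per unit sold, so supply becomes qs = (p + 7) + 333.
Solving gives q = 358 with buyers paying $18 and producers receiving $25 (the $7 wedge).
Gain to buyers: $1; to producers: $6. (They sum to $7.)

Buyers gain $1 per unit; producers gain $6 per unit.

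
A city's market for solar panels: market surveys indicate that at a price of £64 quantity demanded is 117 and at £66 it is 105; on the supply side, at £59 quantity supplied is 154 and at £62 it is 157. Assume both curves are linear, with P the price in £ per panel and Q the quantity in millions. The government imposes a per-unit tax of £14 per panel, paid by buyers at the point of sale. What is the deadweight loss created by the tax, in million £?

Deadweight loss = £84 million.

Demand slope: (105 − 117)/(66 − 64) = -6, so Qd = 501 − 6P.
Supply slope: (157 − 154)/(62 − 59) = 1, so Qs = P + 95.
Before the tax: set 501 − 6P = P + 95 → P* = £58, Q* = 153.
With the tax collected from buyers, demand (in seller-price terms) shifts: Qd = 501 − 6(P + 14).
Solving gives Q = 141 with buyers paying £60 and producers receiving £46 (the £14 wedge).
Quantity falls by |ΔQ| = |153 − 141| = 12.
DWL = ½ · t · |ΔQ| = ½ · 14 · 12 = £84.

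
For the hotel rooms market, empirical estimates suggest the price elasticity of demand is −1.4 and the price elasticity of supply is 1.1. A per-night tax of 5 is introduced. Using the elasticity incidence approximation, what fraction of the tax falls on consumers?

Incidence ratio: consumers' share ≈ εs / (εs + |εd|) = 1.1 / (1.1 + 1.4) = 0.44.
Supply is the less elastic side, so consumers bear the smaller share.

Consumers' share ≈ 0.44.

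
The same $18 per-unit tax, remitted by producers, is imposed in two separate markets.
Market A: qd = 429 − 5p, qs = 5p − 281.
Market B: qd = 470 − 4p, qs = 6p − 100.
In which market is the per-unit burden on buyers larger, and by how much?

Market B, by $1.8.

Market A: pre-tax p* = $71, q* = 74; post-tax q = 29; per-unit burden on buyers = $9.
Market B: pre-tax p* = $57, q* = 242; post-tax q = 198.8; per-unit burden on buyers = $10.8.
Difference: $9 vs $10.8 → market B is larger by $1.8.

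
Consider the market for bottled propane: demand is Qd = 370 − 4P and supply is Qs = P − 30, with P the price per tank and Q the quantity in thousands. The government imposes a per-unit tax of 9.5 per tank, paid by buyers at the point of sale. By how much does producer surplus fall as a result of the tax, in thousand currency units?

Producer surplus falls by 351.12 thousand.

Without the tax, 370 − 4P = P − 30 gives 5P = 400, so P* = 80 and Q* = 50.
With the tax collected from buyers, demand (in seller-price terms) shifts: Qd = 370 − 4(P + 9.5).
New equilibrium: buyers pay 81.9, producers receive 72.4, Q = 42.4. (Wedge: Pb − Ps = 9.5.)
ΔPS is the trapezoid between Q = 42.4 and Q = 50 of height 7.6: ½ · (50 + 42.4) · 7.6 = 351.12.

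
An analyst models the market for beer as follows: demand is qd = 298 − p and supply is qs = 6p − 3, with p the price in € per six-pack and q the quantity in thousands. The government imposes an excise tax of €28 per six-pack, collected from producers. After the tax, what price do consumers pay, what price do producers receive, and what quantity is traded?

Consumers pay €67; producers receive €39; quantity = 231.

Before the tax: set 298 − p = 6p − 3 → p* = €43, q* = 255.
With the tax collected from producers, supply shifts: qs = 6(p − 28) − 3.
Solving gives q = 231 with consumers paying €67 and producers receiving €39 (the €28 wedge).
The less price-elastic side of the market bears the larger share of a per-unit tax.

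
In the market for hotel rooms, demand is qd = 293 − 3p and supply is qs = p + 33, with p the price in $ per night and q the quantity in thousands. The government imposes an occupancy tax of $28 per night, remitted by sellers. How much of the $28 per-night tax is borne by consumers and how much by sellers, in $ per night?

Consumers bear $7 per night; sellers bear $21 per night.

Before the tax: set 293 − 3p = p + 33 → p* = $65, q* = 98.
With the tax collected from sellers, supply shifts: qs = (p − 28) + 33.
New equilibrium: consumers pay $72, sellers receive $44, q = 77. (Wedge: pb − ps = 28.)
Burden on consumers: $7; on sellers: $21. (They sum to $28.)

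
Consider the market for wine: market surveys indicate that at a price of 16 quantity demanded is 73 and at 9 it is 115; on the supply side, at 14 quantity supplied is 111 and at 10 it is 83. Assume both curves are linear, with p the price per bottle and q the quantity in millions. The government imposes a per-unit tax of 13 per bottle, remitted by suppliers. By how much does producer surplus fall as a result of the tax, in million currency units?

Producer surplus falls by 456 million.

Demand slope: (115 − 73)/(9 − 16) = -6, so qd = 169 − 6p.
Supply slope: (83 − 111)/(10 − 14) = 7, so qs = 7p + 13.
Before the tax: set 169 − 6p = 7p + 13 → p* = 12, q* = 97.
With the tax collected from suppliers, supply shifts: qs = 7(p − 13) + 13.
Solving gives q = 55 with consumers paying 19 and suppliers receiving 6 (the 13 wedge).
ΔPS is the trapezoid between Q = 55 and Q = 97 of height 6: ½ · (97 + 55) · 6 = 456.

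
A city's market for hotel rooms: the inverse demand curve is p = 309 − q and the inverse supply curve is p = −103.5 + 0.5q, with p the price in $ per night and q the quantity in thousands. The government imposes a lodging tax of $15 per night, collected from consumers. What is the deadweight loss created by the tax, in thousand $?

Deadweight loss = $75 thousand.

Inverting to q(p) form: qd = 309 − p; qs = 2p + 207.
Without the tax, 309 − p = 2p + 207 gives 3p = 102, so p* = $34 and q* = 275.
With the tax collected from consumers, demand (in seller-price terms) shifts: qd = 309 − (p + 15).
Solving gives q = 265 with consumers paying $44 and producers receiving $29 (the $15 wedge).
Quantity falls by |ΔQ| = |275 − 265| = 10.
DWL = ½ · t · |ΔQ| = ½ · 15 · 10 = $75.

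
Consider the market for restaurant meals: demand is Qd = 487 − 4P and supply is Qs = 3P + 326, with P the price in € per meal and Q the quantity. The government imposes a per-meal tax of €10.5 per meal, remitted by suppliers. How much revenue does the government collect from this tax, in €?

Tax revenue = €3958.5.

Without the tax, 487 − 4P = 3P + 326 gives 7P = 161, so P* = €23 and Q* = 395.
With the tax collected from suppliers, supply shifts: Qs = 3(P − 10.5) + 326.
New equilibrium: consumers pay €27.5, suppliers receive €17, Q = 377. (Wedge: Pb − Ps = 10.5.)
Revenue = t · Q = 10.5 · 377 = €3958.5.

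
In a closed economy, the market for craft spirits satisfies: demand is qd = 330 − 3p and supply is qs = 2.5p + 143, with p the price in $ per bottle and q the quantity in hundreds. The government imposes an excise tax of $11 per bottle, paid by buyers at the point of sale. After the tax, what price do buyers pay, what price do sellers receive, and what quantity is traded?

Before the tax: set 330 − 3p = 2.5p + 143 → p* = $34, q* = 228.
With the tax collected from buyers, demand (in seller-price terms) shifts: qd = 330 − 3(p + 11).
Solving gives q = 213 with buyers paying $39 and sellers receiving $28 (the $11 wedge).

Buyers pay $39; sellers receive $28; quantity = 213.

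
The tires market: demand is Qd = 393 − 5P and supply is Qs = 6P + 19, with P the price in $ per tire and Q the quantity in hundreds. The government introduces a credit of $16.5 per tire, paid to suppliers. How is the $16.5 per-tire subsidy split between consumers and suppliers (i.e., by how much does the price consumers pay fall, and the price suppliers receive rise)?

Before the subsidy: set 393 − 5P = 6P + 19 → P* = $34, Q* = 223.
With a per-unit subsidy paid to suppliers, each receives P + 16.5 per unit sold, so supply becomes Qs = 6(P + 16.5) + 19.
New equilibrium: consumers pay $25, suppliers receive $41.5, Q = 268. (Wedge: Pb − Ps = −16.5.)
Gain to consumers: $9; to suppliers: $7.5. (They sum to $16.5.)

Consumers gain $9 per tire; suppliers gain $7.5 per tire.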